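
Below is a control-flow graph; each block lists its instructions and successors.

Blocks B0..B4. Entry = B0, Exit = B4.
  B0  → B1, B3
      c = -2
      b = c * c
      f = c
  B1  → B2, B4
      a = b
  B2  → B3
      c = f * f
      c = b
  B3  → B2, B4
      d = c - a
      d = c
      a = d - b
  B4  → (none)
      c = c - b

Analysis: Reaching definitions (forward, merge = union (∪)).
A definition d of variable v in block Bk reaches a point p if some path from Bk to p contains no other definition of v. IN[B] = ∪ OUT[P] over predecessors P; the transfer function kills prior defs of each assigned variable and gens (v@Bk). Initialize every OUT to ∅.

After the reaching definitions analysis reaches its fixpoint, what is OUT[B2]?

Answer: {a@B1, a@B3, b@B0, c@B2, d@B3, f@B0}

Trace:
Per-block solution:
  B0:  IN={}  OUT={b@B0, c@B0, f@B0}
  B1:  IN={b@B0, c@B0, f@B0}  OUT={a@B1, b@B0, c@B0, f@B0}
  B2:  IN={a@B1, a@B3, b@B0, c@B0, c@B2, d@B3, f@B0}  OUT={a@B1, a@B3, b@B0, c@B2, d@B3, f@B0}
  B3:  IN={a@B1, a@B3, b@B0, c@B0, c@B2, d@B3, f@B0}  OUT={a@B3, b@B0, c@B0, c@B2, d@B3, f@B0}
  B4:  IN={a@B1, a@B3, b@B0, c@B0, c@B2, d@B3, f@B0}  OUT={a@B1, a@B3, b@B0, c@B4, d@B3, f@B0}

Merge at B2: IN[B2] = OUT[B1] ⊔ OUT[B3] = {a@B1, a@B3, b@B0, c@B0, c@B2, d@B3, f@B0}
Applying B2's transfer function to that IN value gives OUT[B2] (row B2 above).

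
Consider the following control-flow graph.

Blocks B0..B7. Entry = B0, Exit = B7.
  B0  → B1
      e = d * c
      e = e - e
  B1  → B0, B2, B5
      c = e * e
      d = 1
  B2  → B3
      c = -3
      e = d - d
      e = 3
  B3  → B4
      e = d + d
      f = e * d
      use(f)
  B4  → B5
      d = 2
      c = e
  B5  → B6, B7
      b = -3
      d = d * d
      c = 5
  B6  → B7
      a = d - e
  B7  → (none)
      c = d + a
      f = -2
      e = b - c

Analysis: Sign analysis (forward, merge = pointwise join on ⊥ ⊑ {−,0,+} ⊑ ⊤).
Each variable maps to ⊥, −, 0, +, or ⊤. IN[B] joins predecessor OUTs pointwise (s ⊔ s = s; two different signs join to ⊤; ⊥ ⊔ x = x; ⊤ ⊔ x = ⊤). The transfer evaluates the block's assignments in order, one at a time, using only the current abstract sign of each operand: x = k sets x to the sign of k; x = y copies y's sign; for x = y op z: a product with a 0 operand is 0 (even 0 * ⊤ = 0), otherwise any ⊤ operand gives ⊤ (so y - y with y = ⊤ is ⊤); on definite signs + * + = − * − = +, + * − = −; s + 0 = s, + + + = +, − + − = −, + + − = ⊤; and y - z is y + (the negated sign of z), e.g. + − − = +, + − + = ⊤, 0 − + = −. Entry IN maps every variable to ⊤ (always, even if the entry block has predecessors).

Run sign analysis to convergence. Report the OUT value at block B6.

Fixpoint table:
  B0:  IN=(all ⊤)  OUT=(all ⊤)
  B1:  IN=(all ⊤)  OUT={d:+; rest ⊤}
  B2:  IN={d:+; rest ⊤}  OUT={c:-, d:+, e:+; rest ⊤}
  B3:  IN={c:-, d:+, e:+; rest ⊤}  OUT={c:-, d:+, e:+, f:+; rest ⊤}
  B4:  IN={c:-, d:+, e:+, f:+; rest ⊤}  OUT={c:+, d:+, e:+, f:+; rest ⊤}
  B5:  IN={d:+; rest ⊤}  OUT={b:-, c:+, d:+; rest ⊤}
  B6:  IN={b:-, c:+, d:+; rest ⊤}  OUT={b:-, c:+, d:+; rest ⊤}
  B7:  IN={b:-, c:+, d:+; rest ⊤}  OUT={b:-, d:+, f:-; rest ⊤}

Merge at B6: IN[B6] = OUT[B5] = {a: ⊤, b: -, c: +, d: +, e: ⊤, f: ⊤}
Applying B6's transfer function to that IN value gives OUT[B6] (row B6 above).

Answer: {a: ⊤, b: -, c: +, d: +, e: ⊤, f: ⊤}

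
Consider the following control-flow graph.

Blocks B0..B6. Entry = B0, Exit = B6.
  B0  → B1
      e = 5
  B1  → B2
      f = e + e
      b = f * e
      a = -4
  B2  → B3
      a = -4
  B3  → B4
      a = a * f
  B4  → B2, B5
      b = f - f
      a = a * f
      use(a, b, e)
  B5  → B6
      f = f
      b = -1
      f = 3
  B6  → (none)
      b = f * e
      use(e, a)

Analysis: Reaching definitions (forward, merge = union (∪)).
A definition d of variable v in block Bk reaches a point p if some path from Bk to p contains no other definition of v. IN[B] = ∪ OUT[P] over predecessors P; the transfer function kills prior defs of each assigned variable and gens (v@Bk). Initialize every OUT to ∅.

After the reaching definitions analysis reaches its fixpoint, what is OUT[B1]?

Fixpoint table:
  B0:  IN={}  OUT={e@B0}
  B1:  IN={e@B0}  OUT={a@B1, b@B1, e@B0, f@B1}
  B2:  IN={a@B1, a@B4, b@B1, b@B4, e@B0, f@B1}  OUT={a@B2, b@B1, b@B4, e@B0, f@B1}
  B3:  IN={a@B2, b@B1, b@B4, e@B0, f@B1}  OUT={a@B3, b@B1, b@B4, e@B0, f@B1}
  B4:  IN={a@B3, b@B1, b@B4, e@B0, f@B1}  OUT={a@B4, b@B4, e@B0, f@B1}
  B5:  IN={a@B4, b@B4, e@B0, f@B1}  OUT={a@B4, b@B5, e@B0, f@B5}
  B6:  IN={a@B4, b@B5, e@B0, f@B5}  OUT={a@B4, b@B6, e@B0, f@B5}

Merge at B1: IN[B1] = OUT[B0] = {e@B0}
Applying B1's transfer function to that IN value gives OUT[B1] (row B1 above).

Answer: {a@B1, b@B1, e@B0, f@B1}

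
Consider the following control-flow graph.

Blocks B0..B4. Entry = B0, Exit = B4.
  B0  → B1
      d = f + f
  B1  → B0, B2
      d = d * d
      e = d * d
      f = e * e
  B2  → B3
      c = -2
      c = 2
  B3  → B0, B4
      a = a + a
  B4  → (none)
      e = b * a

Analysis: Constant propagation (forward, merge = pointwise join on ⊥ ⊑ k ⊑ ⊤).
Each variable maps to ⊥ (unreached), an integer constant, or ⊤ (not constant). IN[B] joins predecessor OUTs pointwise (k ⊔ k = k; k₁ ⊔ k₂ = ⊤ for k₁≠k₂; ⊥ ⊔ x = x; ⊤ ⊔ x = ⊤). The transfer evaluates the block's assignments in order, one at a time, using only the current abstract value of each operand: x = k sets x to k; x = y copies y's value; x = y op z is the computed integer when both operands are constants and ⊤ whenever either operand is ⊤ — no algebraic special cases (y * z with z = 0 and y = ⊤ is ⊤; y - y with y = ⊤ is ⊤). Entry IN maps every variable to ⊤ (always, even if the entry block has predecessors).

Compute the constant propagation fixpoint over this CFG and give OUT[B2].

Per-block solution:
  B0: | IN=(all ⊤) | OUT=(all ⊤)
  B1: | IN=(all ⊤) | OUT=(all ⊤)
  B2: | IN=(all ⊤) | OUT={c:2; rest ⊤}
  B3: | IN={c:2; rest ⊤} | OUT={c:2; rest ⊤}
  B4: | IN={c:2; rest ⊤} | OUT={c:2; rest ⊤}

Merge at B2: IN[B2] = OUT[B1] = {a: ⊤, b: ⊤, c: ⊤, d: ⊤, e: ⊤, f: ⊤}
Applying B2's transfer function to that IN value gives OUT[B2] (row B2 above).

Answer: {a: ⊤, b: ⊤, c: 2, d: ⊤, e: ⊤, f: ⊤}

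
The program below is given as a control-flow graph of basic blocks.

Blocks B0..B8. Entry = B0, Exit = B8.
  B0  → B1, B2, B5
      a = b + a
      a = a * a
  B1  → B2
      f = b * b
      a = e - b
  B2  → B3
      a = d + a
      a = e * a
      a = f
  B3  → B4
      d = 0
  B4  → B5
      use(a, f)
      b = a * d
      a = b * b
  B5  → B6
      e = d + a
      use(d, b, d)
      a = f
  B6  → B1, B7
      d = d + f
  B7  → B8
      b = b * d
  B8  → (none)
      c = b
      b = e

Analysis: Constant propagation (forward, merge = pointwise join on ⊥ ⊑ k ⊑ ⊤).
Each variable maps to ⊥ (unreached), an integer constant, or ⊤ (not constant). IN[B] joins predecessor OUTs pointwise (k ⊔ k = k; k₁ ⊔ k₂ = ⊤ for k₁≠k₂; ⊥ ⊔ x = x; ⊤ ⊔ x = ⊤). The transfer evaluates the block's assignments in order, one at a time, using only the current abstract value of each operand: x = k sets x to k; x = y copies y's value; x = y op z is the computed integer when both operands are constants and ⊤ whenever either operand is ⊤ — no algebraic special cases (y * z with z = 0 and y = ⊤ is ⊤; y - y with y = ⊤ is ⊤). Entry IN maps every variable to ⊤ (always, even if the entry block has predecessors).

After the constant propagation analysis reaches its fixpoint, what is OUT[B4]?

Converged values:
  B0:  IN=(all ⊤)  OUT=(all ⊤)
  B1:  IN=(all ⊤)  OUT=(all ⊤)
  B2:  IN=(all ⊤)  OUT=(all ⊤)
  B3:  IN=(all ⊤)  OUT={d:0; rest ⊤}
  B4:  IN={d:0; rest ⊤}  OUT={d:0; rest ⊤}
  B5:  IN=(all ⊤)  OUT=(all ⊤)
  B6:  IN=(all ⊤)  OUT=(all ⊤)
  B7:  IN=(all ⊤)  OUT=(all ⊤)
  B8:  IN=(all ⊤)  OUT=(all ⊤)

Merge at B4: IN[B4] = OUT[B3] = {a: ⊤, b: ⊤, c: ⊤, d: 0, e: ⊤, f: ⊤}
Applying B4's transfer function to that IN value gives OUT[B4] (row B4 above).

Answer: {a: ⊤, b: ⊤, c: ⊤, d: 0, e: ⊤, f: ⊤}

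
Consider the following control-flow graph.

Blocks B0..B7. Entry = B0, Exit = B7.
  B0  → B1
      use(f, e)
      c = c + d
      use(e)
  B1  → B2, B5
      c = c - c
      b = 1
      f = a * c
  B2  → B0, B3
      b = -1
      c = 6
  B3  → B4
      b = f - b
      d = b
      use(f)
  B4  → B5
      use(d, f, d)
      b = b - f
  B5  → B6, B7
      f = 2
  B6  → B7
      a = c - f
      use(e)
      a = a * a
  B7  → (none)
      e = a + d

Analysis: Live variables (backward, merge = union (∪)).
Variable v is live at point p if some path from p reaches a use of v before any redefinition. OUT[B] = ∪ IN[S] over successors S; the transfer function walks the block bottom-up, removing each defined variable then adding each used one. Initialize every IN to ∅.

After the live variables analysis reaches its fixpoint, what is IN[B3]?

Answer: {a, b, c, e, f}

Working:
Per-block solution:
  B0:   IN={a, c, d, e, f}   OUT={a, c, d, e}
  B1:   IN={a, c, d, e}   OUT={a, c, d, e, f}
  B2:   IN={a, d, e, f}   OUT={a, b, c, d, e, f}
  B3:   IN={a, b, c, e, f}   OUT={a, b, c, d, e, f}
  B4:   IN={a, b, c, d, e, f}   OUT={a, c, d, e}
  B5:   IN={a, c, d, e}   OUT={a, c, d, e, f}
  B6:   IN={c, d, e, f}   OUT={a, d}
  B7:   IN={a, d}   OUT={}

Merge at B3: OUT[B3] = IN[B4] = {a, b, c, d, e, f}
Applying B3's transfer function to that OUT value gives IN[B3] (row B3 above).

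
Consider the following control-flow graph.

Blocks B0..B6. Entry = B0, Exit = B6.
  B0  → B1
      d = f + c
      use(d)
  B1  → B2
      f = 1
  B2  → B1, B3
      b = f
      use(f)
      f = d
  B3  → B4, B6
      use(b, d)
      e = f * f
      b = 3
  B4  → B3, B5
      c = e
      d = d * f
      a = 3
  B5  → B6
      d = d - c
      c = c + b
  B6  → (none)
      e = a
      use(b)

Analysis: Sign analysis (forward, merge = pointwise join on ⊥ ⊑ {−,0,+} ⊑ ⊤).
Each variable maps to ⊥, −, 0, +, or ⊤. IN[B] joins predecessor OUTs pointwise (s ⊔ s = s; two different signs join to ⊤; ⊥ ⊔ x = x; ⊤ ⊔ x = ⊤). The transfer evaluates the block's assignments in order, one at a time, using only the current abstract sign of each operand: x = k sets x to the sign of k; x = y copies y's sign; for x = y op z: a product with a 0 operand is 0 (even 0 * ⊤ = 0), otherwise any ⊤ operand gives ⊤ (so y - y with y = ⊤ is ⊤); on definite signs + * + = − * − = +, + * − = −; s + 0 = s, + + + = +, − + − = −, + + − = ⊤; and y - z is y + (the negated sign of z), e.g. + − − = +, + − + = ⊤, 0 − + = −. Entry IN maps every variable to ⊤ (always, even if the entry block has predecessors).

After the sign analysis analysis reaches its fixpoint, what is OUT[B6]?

Converged values:
  B0: | IN=(all ⊤) | OUT=(all ⊤)
  B1: | IN=(all ⊤) | OUT={f:+; rest ⊤}
  B2: | IN={f:+; rest ⊤} | OUT={b:+; rest ⊤}
  B3: | IN={b:+; rest ⊤} | OUT={b:+; rest ⊤}
  B4: | IN={b:+; rest ⊤} | OUT={a:+, b:+; rest ⊤}
  B5: | IN={a:+, b:+; rest ⊤} | OUT={a:+, b:+; rest ⊤}
  B6: | IN={b:+; rest ⊤} | OUT={b:+; rest ⊤}

Merge at B6: IN[B6] = OUT[B3] ⊔ OUT[B5] = {a: ⊤, b: +, c: ⊤, d: ⊤, e: ⊤, f: ⊤}
Applying B6's transfer function to that IN value gives OUT[B6] (row B6 above).

Answer: {a: ⊤, b: +, c: ⊤, d: ⊤, e: ⊤, f: ⊤}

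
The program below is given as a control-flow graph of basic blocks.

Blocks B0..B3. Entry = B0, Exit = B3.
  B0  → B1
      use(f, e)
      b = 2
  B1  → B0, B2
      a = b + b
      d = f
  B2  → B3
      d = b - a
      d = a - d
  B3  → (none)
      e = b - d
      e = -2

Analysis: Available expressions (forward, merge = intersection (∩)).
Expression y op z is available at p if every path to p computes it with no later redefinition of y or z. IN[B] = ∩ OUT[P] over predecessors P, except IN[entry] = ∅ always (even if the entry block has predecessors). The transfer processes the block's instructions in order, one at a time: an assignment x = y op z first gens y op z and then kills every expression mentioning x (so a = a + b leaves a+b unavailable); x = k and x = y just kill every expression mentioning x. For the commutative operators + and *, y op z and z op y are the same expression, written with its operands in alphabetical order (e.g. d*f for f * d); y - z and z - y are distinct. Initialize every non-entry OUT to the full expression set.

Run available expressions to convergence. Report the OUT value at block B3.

Answer: {b+b, b-a, b-d}

Working:
Per-block solution:
  B0:  IN={}  OUT={}
  B1:  IN={}  OUT={b+b}
  B2:  IN={b+b}  OUT={b+b, b-a}
  B3:  IN={b+b, b-a}  OUT={b+b, b-a, b-d}

Merge at B3: IN[B3] = OUT[B2] = {b+b, b-a}
Applying B3's transfer function to that IN value gives OUT[B3] (row B3 above).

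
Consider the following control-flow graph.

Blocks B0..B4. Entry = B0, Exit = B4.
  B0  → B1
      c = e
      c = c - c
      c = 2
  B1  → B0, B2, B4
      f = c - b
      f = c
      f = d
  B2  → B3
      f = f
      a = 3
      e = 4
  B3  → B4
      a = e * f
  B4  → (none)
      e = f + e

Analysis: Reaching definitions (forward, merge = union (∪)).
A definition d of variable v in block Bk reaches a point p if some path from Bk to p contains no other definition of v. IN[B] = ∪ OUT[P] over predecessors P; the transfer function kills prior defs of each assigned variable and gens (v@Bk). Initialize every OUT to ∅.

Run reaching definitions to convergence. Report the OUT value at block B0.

Fixpoint table:
  B0:   IN={c@B0, f@B1}   OUT={c@B0, f@B1}
  B1:   IN={c@B0, f@B1}   OUT={c@B0, f@B1}
  B2:   IN={c@B0, f@B1}   OUT={a@B2, c@B0, e@B2, f@B2}
  B3:   IN={a@B2, c@B0, e@B2, f@B2}   OUT={a@B3, c@B0, e@B2, f@B2}
  B4:   IN={a@B3, c@B0, e@B2, f@B1, f@B2}   OUT={a@B3, c@B0, e@B4, f@B1, f@B2}

Merge at B0 (entry node, so the boundary value {} is joined with the incoming edge(s)): IN[B0] = {} ⊔ OUT[B1] = {c@B0, f@B1}
Applying B0's transfer function to that IN value gives OUT[B0] (row B0 above).

Answer: {c@B0, f@B1}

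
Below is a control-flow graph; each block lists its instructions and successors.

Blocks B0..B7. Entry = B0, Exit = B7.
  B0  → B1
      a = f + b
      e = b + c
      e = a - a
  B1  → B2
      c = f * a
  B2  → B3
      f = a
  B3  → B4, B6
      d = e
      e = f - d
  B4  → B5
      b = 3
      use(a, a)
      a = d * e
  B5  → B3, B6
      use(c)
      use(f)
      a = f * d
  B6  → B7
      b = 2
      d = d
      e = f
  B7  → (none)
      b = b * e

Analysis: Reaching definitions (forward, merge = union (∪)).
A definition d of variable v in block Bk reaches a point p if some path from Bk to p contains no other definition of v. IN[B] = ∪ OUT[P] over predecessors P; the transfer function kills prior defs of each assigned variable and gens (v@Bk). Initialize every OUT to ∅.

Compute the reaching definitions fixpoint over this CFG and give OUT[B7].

Answer: {a@B0, a@B5, b@B7, c@B1, d@B6, e@B6, f@B2}

Working:
Per-block solution:
  B0:   IN={}   OUT={a@B0, e@B0}
  B1:   IN={a@B0, e@B0}   OUT={a@B0, c@B1, e@B0}
  B2:   IN={a@B0, c@B1, e@B0}   OUT={a@B0, c@B1, e@B0, f@B2}
  B3:   IN={a@B0, a@B5, b@B4, c@B1, d@B3, e@B0, e@B3, f@B2}   OUT={a@B0, a@B5, b@B4, c@B1, d@B3, e@B3, f@B2}
  B4:   IN={a@B0, a@B5, b@B4, c@B1, d@B3, e@B3, f@B2}   OUT={a@B4, b@B4, c@B1, d@B3, e@B3, f@B2}
  B5:   IN={a@B4, b@B4, c@B1, d@B3, e@B3, f@B2}   OUT={a@B5, b@B4, c@B1, d@B3, e@B3, f@B2}
  B6:   IN={a@B0, a@B5, b@B4, c@B1, d@B3, e@B3, f@B2}   OUT={a@B0, a@B5, b@B6, c@B1, d@B6, e@B6, f@B2}
  B7:   IN={a@B0, a@B5, b@B6, c@B1, d@B6, e@B6, f@B2}   OUT={a@B0, a@B5, b@B7, c@B1, d@B6, e@B6, f@B2}

Merge at B7: IN[B7] = OUT[B6] = {a@B0, a@B5, b@B6, c@B1, d@B6, e@B6, f@B2}
Applying B7's transfer function to that IN value gives OUT[B7] (row B7 above).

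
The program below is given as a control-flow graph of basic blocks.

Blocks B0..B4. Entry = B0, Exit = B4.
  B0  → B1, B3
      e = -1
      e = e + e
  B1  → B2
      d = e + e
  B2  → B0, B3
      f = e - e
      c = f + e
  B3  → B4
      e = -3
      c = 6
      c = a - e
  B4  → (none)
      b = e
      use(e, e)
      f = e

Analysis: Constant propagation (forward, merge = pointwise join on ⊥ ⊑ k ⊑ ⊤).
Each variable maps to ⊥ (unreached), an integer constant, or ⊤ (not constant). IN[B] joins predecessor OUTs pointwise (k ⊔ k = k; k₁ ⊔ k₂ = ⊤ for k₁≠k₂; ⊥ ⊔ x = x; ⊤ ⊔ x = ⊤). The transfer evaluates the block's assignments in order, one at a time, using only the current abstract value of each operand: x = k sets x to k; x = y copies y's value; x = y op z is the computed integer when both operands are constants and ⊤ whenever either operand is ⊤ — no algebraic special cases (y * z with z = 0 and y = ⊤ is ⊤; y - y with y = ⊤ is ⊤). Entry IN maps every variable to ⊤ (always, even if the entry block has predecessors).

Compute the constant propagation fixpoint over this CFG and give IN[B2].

Converged values:
  B0:  IN=(all ⊤)  OUT={e:-2; rest ⊤}
  B1:  IN={e:-2; rest ⊤}  OUT={d:-4, e:-2; rest ⊤}
  B2:  IN={d:-4, e:-2; rest ⊤}  OUT={c:-2, d:-4, e:-2, f:0; rest ⊤}
  B3:  IN={e:-2; rest ⊤}  OUT={e:-3; rest ⊤}
  B4:  IN={e:-3; rest ⊤}  OUT={b:-3, e:-3, f:-3; rest ⊤}

Merge at B2: IN[B2] = OUT[B1] = {a: ⊤, b: ⊤, c: ⊤, d: -4, e: -2, f: ⊤}

Answer: {a: ⊤, b: ⊤, c: ⊤, d: -4, e: -2, f: ⊤}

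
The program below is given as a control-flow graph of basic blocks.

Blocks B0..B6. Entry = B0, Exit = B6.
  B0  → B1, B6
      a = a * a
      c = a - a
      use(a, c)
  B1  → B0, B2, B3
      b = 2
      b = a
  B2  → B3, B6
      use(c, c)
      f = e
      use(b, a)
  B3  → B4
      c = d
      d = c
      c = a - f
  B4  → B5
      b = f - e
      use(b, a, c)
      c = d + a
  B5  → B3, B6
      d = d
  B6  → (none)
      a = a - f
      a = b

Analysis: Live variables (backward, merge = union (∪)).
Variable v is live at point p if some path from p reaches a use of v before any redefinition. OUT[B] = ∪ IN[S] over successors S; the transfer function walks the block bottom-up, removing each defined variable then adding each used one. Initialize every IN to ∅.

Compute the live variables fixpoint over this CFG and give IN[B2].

Fixpoint table:
  B0: | IN={a, b, d, e, f} | OUT={a, b, c, d, e, f}
  B1: | IN={a, c, d, e, f} | OUT={a, b, c, d, e, f}
  B2: | IN={a, b, c, d, e} | OUT={a, b, d, e, f}
  B3: | IN={a, d, e, f} | OUT={a, c, d, e, f}
  B4: | IN={a, c, d, e, f} | OUT={a, b, d, e, f}
  B5: | IN={a, b, d, e, f} | OUT={a, b, d, e, f}
  B6: | IN={a, b, f} | OUT={}

Merge at B2: OUT[B2] = IN[B3] ⊔ IN[B6] = {a, b, d, e, f}
Applying B2's transfer function to that OUT value gives IN[B2] (row B2 above).

Answer: {a, b, c, d, e}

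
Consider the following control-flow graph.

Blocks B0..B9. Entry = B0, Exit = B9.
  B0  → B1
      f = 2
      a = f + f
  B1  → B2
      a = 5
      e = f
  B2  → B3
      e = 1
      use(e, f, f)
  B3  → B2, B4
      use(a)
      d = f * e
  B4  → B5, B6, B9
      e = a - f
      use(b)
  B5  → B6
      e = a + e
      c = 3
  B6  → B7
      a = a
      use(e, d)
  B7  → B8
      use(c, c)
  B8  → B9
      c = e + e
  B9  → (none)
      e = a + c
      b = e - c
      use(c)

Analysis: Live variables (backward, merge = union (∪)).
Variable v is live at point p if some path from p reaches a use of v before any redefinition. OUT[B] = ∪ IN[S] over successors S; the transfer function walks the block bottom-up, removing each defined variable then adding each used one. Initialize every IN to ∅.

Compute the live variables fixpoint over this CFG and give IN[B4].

Answer: {a, b, c, d, f}

Derivation:
Fixpoint table:
  B0:  IN={b, c}  OUT={b, c, f}
  B1:  IN={b, c, f}  OUT={a, b, c, f}
  B2:  IN={a, b, c, f}  OUT={a, b, c, e, f}
  B3:  IN={a, b, c, e, f}  OUT={a, b, c, d, f}
  B4:  IN={a, b, c, d, f}  OUT={a, c, d, e}
  B5:  IN={a, d, e}  OUT={a, c, d, e}
  B6:  IN={a, c, d, e}  OUT={a, c, e}
  B7:  IN={a, c, e}  OUT={a, e}
  B8:  IN={a, e}  OUT={a, c}
  B9:  IN={a, c}  OUT={}

Merge at B4: OUT[B4] = IN[B5] ⊔ IN[B6] ⊔ IN[B9] = {a, c, d, e}
Applying B4's transfer function to that OUT value gives IN[B4] (row B4 above).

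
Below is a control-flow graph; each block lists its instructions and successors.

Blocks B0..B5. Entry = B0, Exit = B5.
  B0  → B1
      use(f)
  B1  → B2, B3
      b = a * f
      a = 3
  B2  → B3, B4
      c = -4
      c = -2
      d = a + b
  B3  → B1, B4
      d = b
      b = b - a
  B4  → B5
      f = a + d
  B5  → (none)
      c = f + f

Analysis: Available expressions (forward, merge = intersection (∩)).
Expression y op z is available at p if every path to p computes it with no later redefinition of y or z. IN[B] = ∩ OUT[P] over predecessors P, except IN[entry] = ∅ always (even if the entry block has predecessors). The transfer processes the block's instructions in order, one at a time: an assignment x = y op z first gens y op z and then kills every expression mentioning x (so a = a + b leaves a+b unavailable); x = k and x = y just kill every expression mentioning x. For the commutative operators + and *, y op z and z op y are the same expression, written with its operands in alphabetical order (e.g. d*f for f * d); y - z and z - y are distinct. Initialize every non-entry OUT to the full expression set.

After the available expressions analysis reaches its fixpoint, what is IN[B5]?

Converged values:
  B0: | IN={} | OUT={}
  B1: | IN={} | OUT={}
  B2: | IN={} | OUT={a+b}
  B3: | IN={} | OUT={}
  B4: | IN={} | OUT={a+d}
  B5: | IN={a+d} | OUT={a+d, f+f}

Merge at B5: IN[B5] = OUT[B4] = {a+d}

Answer: {a+d}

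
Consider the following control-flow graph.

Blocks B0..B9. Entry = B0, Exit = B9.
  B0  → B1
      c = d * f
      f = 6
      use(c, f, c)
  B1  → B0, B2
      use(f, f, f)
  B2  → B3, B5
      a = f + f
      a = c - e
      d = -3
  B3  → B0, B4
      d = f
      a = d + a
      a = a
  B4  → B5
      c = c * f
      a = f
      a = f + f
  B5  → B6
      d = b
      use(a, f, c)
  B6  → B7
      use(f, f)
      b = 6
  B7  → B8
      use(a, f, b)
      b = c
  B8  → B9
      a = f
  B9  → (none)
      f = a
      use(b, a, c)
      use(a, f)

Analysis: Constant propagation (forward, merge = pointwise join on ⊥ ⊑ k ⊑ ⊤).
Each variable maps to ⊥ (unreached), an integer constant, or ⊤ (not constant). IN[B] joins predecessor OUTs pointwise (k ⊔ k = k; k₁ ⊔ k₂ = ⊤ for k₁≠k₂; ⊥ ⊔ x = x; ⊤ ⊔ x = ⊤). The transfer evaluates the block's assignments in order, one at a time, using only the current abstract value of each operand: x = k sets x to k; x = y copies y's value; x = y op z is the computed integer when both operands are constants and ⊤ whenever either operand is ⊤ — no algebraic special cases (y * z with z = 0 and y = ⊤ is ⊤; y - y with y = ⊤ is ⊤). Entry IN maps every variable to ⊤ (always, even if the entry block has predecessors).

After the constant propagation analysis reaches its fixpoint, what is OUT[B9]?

Converged values:
  B0:  IN=(all ⊤)  OUT={f:6; rest ⊤}
  B1:  IN={f:6; rest ⊤}  OUT={f:6; rest ⊤}
  B2:  IN={f:6; rest ⊤}  OUT={d:-3, f:6; rest ⊤}
  B3:  IN={d:-3, f:6; rest ⊤}  OUT={d:6, f:6; rest ⊤}
  B4:  IN={d:6, f:6; rest ⊤}  OUT={a:12, d:6, f:6; rest ⊤}
  B5:  IN={f:6; rest ⊤}  OUT={f:6; rest ⊤}
  B6:  IN={f:6; rest ⊤}  OUT={b:6, f:6; rest ⊤}
  B7:  IN={b:6, f:6; rest ⊤}  OUT={f:6; rest ⊤}
  B8:  IN={f:6; rest ⊤}  OUT={a:6, f:6; rest ⊤}
  B9:  IN={a:6, f:6; rest ⊤}  OUT={a:6, f:6; rest ⊤}

Merge at B9: IN[B9] = OUT[B8] = {a: 6, b: ⊤, c: ⊤, d: ⊤, e: ⊤, f: 6}
Applying B9's transfer function to that IN value gives OUT[B9] (row B9 above).

Answer: {a: 6, b: ⊤, c: ⊤, d: ⊤, e: ⊤, f: 6}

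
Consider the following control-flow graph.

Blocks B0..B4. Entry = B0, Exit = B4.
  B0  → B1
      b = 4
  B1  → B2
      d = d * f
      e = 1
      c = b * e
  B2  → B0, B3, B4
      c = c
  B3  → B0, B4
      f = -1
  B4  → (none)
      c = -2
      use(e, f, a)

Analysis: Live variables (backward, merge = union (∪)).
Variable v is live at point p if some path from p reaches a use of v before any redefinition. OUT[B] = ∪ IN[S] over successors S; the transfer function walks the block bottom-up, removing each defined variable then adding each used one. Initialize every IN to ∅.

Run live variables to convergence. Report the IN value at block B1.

Per-block solution:
  B0: | IN={a, d, f} | OUT={a, b, d, f}
  B1: | IN={a, b, d, f} | OUT={a, c, d, e, f}
  B2: | IN={a, c, d, e, f} | OUT={a, d, e, f}
  B3: | IN={a, d, e} | OUT={a, d, e, f}
  B4: | IN={a, e, f} | OUT={}

Merge at B1: OUT[B1] = IN[B2] = {a, c, d, e, f}
Applying B1's transfer function to that OUT value gives IN[B1] (row B1 above).

Answer: {a, b, d, f}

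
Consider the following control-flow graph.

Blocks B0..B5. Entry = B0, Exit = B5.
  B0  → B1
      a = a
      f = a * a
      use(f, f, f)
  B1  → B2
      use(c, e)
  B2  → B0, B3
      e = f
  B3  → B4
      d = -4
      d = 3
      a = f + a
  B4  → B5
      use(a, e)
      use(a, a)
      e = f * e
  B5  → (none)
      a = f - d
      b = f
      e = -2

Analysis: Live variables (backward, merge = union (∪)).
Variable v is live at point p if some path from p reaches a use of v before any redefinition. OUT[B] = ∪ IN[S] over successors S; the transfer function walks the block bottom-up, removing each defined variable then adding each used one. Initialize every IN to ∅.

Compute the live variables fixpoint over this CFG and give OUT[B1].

Fixpoint table:
  B0:  IN={a, c, e}  OUT={a, c, e, f}
  B1:  IN={a, c, e, f}  OUT={a, c, f}
  B2:  IN={a, c, f}  OUT={a, c, e, f}
  B3:  IN={a, e, f}  OUT={a, d, e, f}
  B4:  IN={a, d, e, f}  OUT={d, f}
  B5:  IN={d, f}  OUT={}

Merge at B1: OUT[B1] = IN[B2] = {a, c, f}

Answer: {a, c, f}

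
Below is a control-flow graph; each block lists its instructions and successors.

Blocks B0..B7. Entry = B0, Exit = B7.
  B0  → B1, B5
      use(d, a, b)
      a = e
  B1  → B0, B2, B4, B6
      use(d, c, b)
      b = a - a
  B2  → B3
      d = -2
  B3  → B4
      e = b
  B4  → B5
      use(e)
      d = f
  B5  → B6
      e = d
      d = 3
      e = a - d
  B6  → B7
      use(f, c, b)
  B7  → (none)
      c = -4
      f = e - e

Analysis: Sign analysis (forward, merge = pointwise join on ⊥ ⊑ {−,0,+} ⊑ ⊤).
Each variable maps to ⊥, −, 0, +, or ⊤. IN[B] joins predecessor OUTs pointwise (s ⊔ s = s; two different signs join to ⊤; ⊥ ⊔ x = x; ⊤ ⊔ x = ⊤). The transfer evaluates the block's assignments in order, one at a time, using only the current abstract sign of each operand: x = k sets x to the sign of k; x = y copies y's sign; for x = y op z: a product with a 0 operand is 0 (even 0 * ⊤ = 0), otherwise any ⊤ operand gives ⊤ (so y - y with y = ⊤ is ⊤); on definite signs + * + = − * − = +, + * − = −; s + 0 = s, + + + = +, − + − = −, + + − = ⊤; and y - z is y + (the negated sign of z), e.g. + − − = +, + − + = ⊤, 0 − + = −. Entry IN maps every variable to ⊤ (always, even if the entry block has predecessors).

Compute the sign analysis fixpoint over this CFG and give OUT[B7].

Fixpoint table:
  B0:  IN=(all ⊤)  OUT=(all ⊤)
  B1:  IN=(all ⊤)  OUT=(all ⊤)
  B2:  IN=(all ⊤)  OUT={d:-; rest ⊤}
  B3:  IN={d:-; rest ⊤}  OUT={d:-; rest ⊤}
  B4:  IN=(all ⊤)  OUT=(all ⊤)
  B5:  IN=(all ⊤)  OUT={d:+; rest ⊤}
  B6:  IN=(all ⊤)  OUT=(all ⊤)
  B7:  IN=(all ⊤)  OUT={c:-; rest ⊤}

Merge at B7: IN[B7] = OUT[B6] = {a: ⊤, b: ⊤, c: ⊤, d: ⊤, e: ⊤, f: ⊤}
Applying B7's transfer function to that IN value gives OUT[B7] (row B7 above).

Answer: {a: ⊤, b: ⊤, c: -, d: ⊤, e: ⊤, f: ⊤}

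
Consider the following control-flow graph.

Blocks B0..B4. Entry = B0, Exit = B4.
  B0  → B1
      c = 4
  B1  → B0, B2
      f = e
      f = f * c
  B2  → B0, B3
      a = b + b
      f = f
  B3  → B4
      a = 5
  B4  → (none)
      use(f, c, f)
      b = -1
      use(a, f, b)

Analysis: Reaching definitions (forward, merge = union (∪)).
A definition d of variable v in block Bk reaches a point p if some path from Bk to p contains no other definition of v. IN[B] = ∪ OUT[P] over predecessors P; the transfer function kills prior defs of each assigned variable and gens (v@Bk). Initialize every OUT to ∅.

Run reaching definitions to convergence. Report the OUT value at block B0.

Answer: {a@B2, c@B0, f@B1, f@B2}

Working:
Fixpoint table:
  B0:   IN={a@B2, c@B0, f@B1, f@B2}   OUT={a@B2, c@B0, f@B1, f@B2}
  B1:   IN={a@B2, c@B0, f@B1, f@B2}   OUT={a@B2, c@B0, f@B1}
  B2:   IN={a@B2, c@B0, f@B1}   OUT={a@B2, c@B0, f@B2}
  B3:   IN={a@B2, c@B0, f@B2}   OUT={a@B3, c@B0, f@B2}
  B4:   IN={a@B3, c@B0, f@B2}   OUT={a@B3, b@B4, c@B0, f@B2}

Merge at B0 (entry node, so the boundary value {} is joined with the incoming edge(s)): IN[B0] = {} ⊔ OUT[B1] ⊔ OUT[B2] = {a@B2, c@B0, f@B1, f@B2}
Applying B0's transfer function to that IN value gives OUT[B0] (row B0 above).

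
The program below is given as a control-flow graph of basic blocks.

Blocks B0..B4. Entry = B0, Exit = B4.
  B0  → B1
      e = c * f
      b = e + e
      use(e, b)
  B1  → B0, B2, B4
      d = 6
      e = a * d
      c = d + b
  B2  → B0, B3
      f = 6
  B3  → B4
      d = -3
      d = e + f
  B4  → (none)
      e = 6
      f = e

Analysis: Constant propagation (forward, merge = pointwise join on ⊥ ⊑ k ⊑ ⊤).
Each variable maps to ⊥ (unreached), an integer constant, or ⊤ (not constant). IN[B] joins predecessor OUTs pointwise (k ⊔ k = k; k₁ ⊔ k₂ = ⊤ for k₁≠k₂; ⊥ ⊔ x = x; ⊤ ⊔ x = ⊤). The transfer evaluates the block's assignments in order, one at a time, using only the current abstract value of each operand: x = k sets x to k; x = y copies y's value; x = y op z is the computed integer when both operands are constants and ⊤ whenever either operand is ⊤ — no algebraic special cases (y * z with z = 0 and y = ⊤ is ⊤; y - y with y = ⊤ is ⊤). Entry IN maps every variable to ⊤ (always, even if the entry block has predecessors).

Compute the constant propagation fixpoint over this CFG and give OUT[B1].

Fixpoint table:
  B0:  IN=(all ⊤)  OUT=(all ⊤)
  B1:  IN=(all ⊤)  OUT={d:6; rest ⊤}
  B2:  IN={d:6; rest ⊤}  OUT={d:6, f:6; rest ⊤}
  B3:  IN={d:6, f:6; rest ⊤}  OUT={f:6; rest ⊤}
  B4:  IN=(all ⊤)  OUT={e:6, f:6; rest ⊤}

Merge at B1: IN[B1] = OUT[B0] = {a: ⊤, b: ⊤, c: ⊤, d: ⊤, e: ⊤, f: ⊤}
Applying B1's transfer function to that IN value gives OUT[B1] (row B1 above).

Answer: {a: ⊤, b: ⊤, c: ⊤, d: 6, e: ⊤, f: ⊤}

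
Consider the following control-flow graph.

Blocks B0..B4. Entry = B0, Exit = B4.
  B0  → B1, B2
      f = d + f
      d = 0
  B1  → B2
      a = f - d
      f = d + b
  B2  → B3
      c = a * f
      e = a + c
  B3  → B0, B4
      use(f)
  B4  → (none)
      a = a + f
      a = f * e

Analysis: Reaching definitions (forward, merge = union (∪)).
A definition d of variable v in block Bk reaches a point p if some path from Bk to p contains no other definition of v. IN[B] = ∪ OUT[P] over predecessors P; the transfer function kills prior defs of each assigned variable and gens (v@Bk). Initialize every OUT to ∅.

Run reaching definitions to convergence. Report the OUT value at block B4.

Fixpoint table:
  B0: | IN={a@B1, c@B2, d@B0, e@B2, f@B0, f@B1} | OUT={a@B1, c@B2, d@B0, e@B2, f@B0}
  B1: | IN={a@B1, c@B2, d@B0, e@B2, f@B0} | OUT={a@B1, c@B2, d@B0, e@B2, f@B1}
  B2: | IN={a@B1, c@B2, d@B0, e@B2, f@B0, f@B1} | OUT={a@B1, c@B2, d@B0, e@B2, f@B0, f@B1}
  B3: | IN={a@B1, c@B2, d@B0, e@B2, f@B0, f@B1} | OUT={a@B1, c@B2, d@B0, e@B2, f@B0, f@B1}
  B4: | IN={a@B1, c@B2, d@B0, e@B2, f@B0, f@B1} | OUT={a@B4, c@B2, d@B0, e@B2, f@B0, f@B1}

Merge at B4: IN[B4] = OUT[B3] = {a@B1, c@B2, d@B0, e@B2, f@B0, f@B1}
Applying B4's transfer function to that IN value gives OUT[B4] (row B4 above).

Answer: {a@B4, c@B2, d@B0, e@B2, f@B0, f@B1}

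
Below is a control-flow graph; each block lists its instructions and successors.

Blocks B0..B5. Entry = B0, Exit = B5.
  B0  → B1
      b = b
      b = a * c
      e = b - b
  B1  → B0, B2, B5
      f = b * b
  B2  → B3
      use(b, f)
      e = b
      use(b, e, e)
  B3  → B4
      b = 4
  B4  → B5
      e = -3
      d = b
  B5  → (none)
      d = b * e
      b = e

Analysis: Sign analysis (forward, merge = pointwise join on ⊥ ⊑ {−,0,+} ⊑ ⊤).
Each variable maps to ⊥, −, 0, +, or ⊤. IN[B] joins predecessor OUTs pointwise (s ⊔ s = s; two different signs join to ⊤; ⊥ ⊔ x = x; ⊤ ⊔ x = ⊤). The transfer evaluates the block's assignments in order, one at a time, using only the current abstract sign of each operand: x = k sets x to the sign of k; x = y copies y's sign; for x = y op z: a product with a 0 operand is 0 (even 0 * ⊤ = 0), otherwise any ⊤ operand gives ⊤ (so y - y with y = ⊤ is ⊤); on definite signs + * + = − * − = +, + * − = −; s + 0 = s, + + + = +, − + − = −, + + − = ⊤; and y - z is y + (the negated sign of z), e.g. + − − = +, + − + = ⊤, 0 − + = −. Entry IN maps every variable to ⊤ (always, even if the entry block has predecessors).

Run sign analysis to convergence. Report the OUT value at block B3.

Answer: {a: ⊤, b: +, c: ⊤, d: ⊤, e: ⊤, f: ⊤}

Derivation:
Converged values:
  B0:   IN=(all ⊤)   OUT=(all ⊤)
  B1:   IN=(all ⊤)   OUT=(all ⊤)
  B2:   IN=(all ⊤)   OUT=(all ⊤)
  B3:   IN=(all ⊤)   OUT={b:+; rest ⊤}
  B4:   IN={b:+; rest ⊤}   OUT={b:+, d:+, e:-; rest ⊤}
  B5:   IN=(all ⊤)   OUT=(all ⊤)

Merge at B3: IN[B3] = OUT[B2] = {a: ⊤, b: ⊤, c: ⊤, d: ⊤, e: ⊤, f: ⊤}
Applying B3's transfer function to that IN value gives OUT[B3] (row B3 above).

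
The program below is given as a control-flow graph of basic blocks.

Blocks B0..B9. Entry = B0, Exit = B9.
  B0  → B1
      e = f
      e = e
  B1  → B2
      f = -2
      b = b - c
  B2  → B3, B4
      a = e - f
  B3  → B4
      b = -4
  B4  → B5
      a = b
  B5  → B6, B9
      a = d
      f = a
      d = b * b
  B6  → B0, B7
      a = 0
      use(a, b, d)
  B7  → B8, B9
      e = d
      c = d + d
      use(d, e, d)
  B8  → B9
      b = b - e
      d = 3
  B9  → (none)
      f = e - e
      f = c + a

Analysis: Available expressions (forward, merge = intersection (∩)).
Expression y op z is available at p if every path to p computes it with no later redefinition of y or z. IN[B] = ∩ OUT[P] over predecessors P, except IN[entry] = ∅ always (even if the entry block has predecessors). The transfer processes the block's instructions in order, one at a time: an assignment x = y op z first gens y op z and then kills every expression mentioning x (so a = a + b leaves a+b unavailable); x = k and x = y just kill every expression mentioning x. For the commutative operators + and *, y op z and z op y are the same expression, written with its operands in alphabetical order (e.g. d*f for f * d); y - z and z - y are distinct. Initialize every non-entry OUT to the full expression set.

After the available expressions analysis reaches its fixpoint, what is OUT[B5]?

Answer: {b*b}

Working:
Converged values:
  B0:   IN={}   OUT={}
  B1:   IN={}   OUT={}
  B2:   IN={}   OUT={e-f}
  B3:   IN={e-f}   OUT={e-f}
  B4:   IN={e-f}   OUT={e-f}
  B5:   IN={e-f}   OUT={b*b}
  B6:   IN={b*b}   OUT={b*b}
  B7:   IN={b*b}   OUT={b*b, d+d}
  B8:   IN={b*b, d+d}   OUT={}
  B9:   IN={}   OUT={a+c, e-e}

Merge at B5: IN[B5] = OUT[B4] = {e-f}
Applying B5's transfer function to that IN value gives OUT[B5] (row B5 above).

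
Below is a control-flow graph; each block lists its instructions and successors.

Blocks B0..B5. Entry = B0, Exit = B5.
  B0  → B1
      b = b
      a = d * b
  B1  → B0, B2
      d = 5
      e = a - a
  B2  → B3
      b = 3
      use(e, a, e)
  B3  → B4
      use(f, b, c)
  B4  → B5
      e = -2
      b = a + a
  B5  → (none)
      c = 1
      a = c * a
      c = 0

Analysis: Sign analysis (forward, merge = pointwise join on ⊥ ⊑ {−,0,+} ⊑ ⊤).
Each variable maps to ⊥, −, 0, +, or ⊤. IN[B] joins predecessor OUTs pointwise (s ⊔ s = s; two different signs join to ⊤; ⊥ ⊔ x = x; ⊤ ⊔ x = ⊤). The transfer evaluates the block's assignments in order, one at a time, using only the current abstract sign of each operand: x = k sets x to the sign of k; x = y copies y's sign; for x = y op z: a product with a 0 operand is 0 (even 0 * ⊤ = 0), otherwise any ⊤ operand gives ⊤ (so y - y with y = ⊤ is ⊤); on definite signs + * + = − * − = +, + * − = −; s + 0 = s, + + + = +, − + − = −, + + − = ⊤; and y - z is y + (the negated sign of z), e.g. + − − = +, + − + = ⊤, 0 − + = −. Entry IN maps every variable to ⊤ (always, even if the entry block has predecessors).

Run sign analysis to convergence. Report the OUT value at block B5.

Answer: {a: ⊤, b: ⊤, c: 0, d: +, e: -, f: ⊤}

Trace:
Fixpoint table:
  B0:  IN=(all ⊤)  OUT=(all ⊤)
  B1:  IN=(all ⊤)  OUT={d:+; rest ⊤}
  B2:  IN={d:+; rest ⊤}  OUT={b:+, d:+; rest ⊤}
  B3:  IN={b:+, d:+; rest ⊤}  OUT={b:+, d:+; rest ⊤}
  B4:  IN={b:+, d:+; rest ⊤}  OUT={d:+, e:-; rest ⊤}
  B5:  IN={d:+, e:-; rest ⊤}  OUT={c:0, d:+, e:-; rest ⊤}

Merge at B5: IN[B5] = OUT[B4] = {a: ⊤, b: ⊤, c: ⊤, d: +, e: -, f: ⊤}
Applying B5's transfer function to that IN value gives OUT[B5] (row B5 above).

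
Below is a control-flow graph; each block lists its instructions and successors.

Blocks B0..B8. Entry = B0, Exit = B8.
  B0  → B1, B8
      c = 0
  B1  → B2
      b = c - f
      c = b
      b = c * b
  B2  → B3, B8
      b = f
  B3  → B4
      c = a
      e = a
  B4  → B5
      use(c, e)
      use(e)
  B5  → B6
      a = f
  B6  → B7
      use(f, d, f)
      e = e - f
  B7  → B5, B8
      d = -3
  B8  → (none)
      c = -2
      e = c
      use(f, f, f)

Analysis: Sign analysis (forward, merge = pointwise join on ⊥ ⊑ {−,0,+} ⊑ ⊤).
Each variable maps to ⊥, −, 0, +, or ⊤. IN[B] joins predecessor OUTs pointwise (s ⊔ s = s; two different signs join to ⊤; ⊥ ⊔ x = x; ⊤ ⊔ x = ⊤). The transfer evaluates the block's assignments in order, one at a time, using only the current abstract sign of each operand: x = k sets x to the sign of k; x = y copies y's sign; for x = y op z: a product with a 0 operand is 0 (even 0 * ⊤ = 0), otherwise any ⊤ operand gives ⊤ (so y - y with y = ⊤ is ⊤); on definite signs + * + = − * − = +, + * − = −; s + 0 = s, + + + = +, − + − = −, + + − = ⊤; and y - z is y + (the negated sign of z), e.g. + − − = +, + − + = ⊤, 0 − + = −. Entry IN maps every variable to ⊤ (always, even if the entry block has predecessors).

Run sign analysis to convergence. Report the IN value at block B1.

Answer: {a: ⊤, b: ⊤, c: 0, d: ⊤, e: ⊤, f: ⊤}

Trace:
Fixpoint table:
  B0:  IN=(all ⊤)  OUT={c:0; rest ⊤}
  B1:  IN={c:0; rest ⊤}  OUT=(all ⊤)
  B2:  IN=(all ⊤)  OUT=(all ⊤)
  B3:  IN=(all ⊤)  OUT=(all ⊤)
  B4:  IN=(all ⊤)  OUT=(all ⊤)
  B5:  IN=(all ⊤)  OUT=(all ⊤)
  B6:  IN=(all ⊤)  OUT=(all ⊤)
  B7:  IN=(all ⊤)  OUT={d:-; rest ⊤}
  B8:  IN=(all ⊤)  OUT={c:-, e:-; rest ⊤}

Merge at B1: IN[B1] = OUT[B0] = {a: ⊤, b: ⊤, c: 0, d: ⊤, e: ⊤, f: ⊤}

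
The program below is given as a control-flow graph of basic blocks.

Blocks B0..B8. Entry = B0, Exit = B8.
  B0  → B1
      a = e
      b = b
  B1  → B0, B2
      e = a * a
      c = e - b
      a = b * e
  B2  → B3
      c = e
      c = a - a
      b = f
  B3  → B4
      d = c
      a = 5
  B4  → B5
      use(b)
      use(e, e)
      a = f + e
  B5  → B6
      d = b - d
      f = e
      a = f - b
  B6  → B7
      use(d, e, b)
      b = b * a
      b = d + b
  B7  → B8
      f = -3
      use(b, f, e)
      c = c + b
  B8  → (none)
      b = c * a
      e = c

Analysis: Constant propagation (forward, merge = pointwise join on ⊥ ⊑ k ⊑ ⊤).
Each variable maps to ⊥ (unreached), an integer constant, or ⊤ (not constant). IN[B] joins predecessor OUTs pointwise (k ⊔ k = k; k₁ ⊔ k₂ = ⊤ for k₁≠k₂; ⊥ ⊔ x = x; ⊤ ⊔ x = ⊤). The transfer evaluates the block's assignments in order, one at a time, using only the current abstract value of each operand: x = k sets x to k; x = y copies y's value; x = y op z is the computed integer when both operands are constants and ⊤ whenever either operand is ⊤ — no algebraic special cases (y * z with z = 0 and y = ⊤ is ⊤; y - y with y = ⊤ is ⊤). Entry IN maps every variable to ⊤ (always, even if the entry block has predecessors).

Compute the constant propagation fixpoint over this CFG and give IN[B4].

Answer: {a: 5, b: ⊤, c: ⊤, d: ⊤, e: ⊤, f: ⊤}

Trace:
Fixpoint table:
  B0: | IN=(all ⊤) | OUT=(all ⊤)
  B1: | IN=(all ⊤) | OUT=(all ⊤)
  B2: | IN=(all ⊤) | OUT=(all ⊤)
  B3: | IN=(all ⊤) | OUT={a:5; rest ⊤}
  B4: | IN={a:5; rest ⊤} | OUT=(all ⊤)
  B5: | IN=(all ⊤) | OUT=(all ⊤)
  B6: | IN=(all ⊤) | OUT=(all ⊤)
  B7: | IN=(all ⊤) | OUT={f:-3; rest ⊤}
  B8: | IN={f:-3; rest ⊤} | OUT={f:-3; rest ⊤}

Merge at B4: IN[B4] = OUT[B3] = {a: 5, b: ⊤, c: ⊤, d: ⊤, e: ⊤, f: ⊤}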